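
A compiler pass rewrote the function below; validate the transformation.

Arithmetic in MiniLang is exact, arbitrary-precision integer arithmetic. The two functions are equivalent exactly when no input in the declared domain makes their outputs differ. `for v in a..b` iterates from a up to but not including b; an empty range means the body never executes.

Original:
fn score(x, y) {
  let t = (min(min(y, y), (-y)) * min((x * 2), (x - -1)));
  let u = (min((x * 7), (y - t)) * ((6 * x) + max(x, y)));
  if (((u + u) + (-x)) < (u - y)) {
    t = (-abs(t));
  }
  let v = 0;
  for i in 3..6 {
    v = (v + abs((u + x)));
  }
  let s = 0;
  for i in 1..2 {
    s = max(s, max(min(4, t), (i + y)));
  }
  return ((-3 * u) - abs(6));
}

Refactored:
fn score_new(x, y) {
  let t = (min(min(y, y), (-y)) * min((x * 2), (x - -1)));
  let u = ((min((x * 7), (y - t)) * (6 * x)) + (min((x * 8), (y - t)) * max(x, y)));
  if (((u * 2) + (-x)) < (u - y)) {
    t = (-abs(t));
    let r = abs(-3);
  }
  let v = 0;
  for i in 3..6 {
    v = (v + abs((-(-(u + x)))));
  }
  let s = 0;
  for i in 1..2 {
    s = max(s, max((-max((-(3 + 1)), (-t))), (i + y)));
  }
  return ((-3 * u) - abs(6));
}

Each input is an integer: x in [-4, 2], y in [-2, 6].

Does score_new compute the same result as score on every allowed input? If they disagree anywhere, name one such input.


Try x=-4, y=-2.
score: t = 16; u = 728; (((u + u) + (-x)) < (u - y)) -> false; v = 0; [i=3]; v = 724; [i=4]; v = 1448; [i=5]; v = 2172; s = 0; [i=1]; s = 4; return -2190
score_new: t = 16; u = 736; (((u * 2) + (-x)) < (u - y)) -> false; v = 0; [i=3]; v = 732; [i=4]; v = 1464; [i=5]; v = 2196; s = 0; [i=1]; s = 4; return -2214
-2190 vs -2214 — the two versions disagree here.
verdict: not equivalent; witness: x=-4, y=-2


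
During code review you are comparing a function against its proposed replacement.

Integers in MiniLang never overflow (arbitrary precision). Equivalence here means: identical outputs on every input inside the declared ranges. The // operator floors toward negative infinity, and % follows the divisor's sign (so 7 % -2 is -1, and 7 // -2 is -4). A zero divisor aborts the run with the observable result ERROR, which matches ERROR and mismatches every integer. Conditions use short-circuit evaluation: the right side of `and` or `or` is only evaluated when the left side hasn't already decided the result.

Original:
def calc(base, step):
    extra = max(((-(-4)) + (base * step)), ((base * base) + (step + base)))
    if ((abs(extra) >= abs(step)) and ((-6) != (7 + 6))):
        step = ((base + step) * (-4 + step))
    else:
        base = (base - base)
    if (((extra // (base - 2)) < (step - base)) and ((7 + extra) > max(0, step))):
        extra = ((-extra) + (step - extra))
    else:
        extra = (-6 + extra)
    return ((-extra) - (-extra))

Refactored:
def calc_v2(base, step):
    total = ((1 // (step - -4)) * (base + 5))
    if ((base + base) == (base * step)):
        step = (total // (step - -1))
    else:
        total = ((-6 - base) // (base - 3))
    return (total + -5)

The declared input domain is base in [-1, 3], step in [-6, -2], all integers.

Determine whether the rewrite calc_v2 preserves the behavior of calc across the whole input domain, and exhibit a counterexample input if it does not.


At base=-1, step=-6: calc gives 0, calc_v2 gives -4.
verdict: not equivalent; witness: base=-1, step=-6


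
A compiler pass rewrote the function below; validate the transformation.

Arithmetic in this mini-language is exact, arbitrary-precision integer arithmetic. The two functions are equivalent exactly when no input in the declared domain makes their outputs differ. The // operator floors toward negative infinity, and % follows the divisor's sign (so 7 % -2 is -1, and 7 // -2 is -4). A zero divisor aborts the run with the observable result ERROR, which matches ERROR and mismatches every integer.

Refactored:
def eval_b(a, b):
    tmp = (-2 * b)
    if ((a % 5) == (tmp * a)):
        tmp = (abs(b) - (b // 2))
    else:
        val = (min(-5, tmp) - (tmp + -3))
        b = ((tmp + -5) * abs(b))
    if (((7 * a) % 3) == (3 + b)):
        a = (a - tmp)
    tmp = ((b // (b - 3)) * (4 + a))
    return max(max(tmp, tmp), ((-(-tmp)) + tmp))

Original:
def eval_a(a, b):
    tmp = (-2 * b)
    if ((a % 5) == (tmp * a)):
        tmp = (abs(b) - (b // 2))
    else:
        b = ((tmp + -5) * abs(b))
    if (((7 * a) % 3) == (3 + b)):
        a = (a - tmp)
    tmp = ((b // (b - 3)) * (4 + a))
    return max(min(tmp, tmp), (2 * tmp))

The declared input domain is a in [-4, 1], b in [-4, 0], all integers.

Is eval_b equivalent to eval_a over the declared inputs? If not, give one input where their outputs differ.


Equivalent. The edit looks behavioral (`min(tmp, tmp)` became `max(tmp, tmp)`), but over these ranges it never changes the outcome.
Every one of the 30 inputs gives matching results.
One worked example (a=-3, b=-2) — eval_a: tmp := 4 | ((a % 5) == (tmp * a)): false | b := -2 | (((7 * a) % 3) == (3 + b)): false | tmp := 0 | result 0; eval_b: tmp := 4 | ((a % 5) == (tmp * a)): false | val := -6 | b := -2 | (((7 * a) % 3) == (3 + b)): false | tmp := 0 | result 0; agreement on 0.
verdict: equivalent


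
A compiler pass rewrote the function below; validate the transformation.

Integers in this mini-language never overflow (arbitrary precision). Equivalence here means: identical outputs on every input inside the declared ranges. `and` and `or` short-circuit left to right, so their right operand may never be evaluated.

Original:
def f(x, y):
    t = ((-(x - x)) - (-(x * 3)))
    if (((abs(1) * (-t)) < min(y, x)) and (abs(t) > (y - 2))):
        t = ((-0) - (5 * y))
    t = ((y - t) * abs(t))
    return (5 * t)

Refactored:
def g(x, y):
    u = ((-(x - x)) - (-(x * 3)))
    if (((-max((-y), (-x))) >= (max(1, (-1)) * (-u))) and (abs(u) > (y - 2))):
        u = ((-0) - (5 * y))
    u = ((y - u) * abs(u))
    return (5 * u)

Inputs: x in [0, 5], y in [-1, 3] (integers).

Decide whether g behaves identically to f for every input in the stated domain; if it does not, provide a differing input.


Take x=0, y=1.
f: t = 0; (((abs(1) * (-t)) < min(y, x)) and (abs(t) > (y - 2))) -> false; t = 0; return 0
g: u = 0; (((-max((-y), (-x))) >= (max(1, (-1)) * (-u))) and (abs(u) > (y - 2))) -> true; u = -5; u = 30; return 150
0 vs 150 — the two versions disagree here.
verdict: not equivalent; witness: x=0, y=1


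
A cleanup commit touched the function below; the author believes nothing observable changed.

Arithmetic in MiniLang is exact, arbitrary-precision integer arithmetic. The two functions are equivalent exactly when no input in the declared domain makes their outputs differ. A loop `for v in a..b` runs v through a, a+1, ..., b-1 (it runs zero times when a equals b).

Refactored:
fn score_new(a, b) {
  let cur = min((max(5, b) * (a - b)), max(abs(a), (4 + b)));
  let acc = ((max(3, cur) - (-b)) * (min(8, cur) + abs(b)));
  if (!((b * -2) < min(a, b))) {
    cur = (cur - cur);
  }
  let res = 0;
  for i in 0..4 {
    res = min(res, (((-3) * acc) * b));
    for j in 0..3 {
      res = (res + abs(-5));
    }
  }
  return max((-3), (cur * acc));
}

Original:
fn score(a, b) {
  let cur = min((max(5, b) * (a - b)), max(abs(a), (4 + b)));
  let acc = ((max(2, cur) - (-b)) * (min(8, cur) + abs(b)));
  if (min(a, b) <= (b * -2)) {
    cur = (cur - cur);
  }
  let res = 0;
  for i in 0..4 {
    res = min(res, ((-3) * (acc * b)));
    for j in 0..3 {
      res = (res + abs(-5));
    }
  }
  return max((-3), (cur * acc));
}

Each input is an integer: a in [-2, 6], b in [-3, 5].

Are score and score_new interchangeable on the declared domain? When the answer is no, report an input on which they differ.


There is a counterexample at a=-2, b=2: 1440 on one side, 1800 on the other.
score: cur=-20, then acc=-72, then (min(a, b) <= (b * -2)) is false, then res=0, then (i=0), then res=0, then (j=0), then res=5, then (j=1), then res=10, then (j=2), then res=15, then (i=1), then res=15, then (j=0), then res=20, then (j=1), then res=25, then (j=2), then res=30, then (i=2), then res=30, then (j=0), then res=35, then (j=1), then res=40, then (j=2), then res=45, then (i=3), then res=45, then (j=0), then res=50, then (j=1), then res=55, then (j=2), then res=60, then returns 1440
score_new: cur=-20, then acc=-90, then (!((b * -2) < min(a, b))) is false, then res=0, then (i=0), then res=0, then (j=0), then res=5, then (j=1), then res=10, then (j=2), then res=15, then (i=1), then res=15, then (j=0), then res=20, then (j=1), then res=25, then (j=2), then res=30, then (i=2), then res=30, then (j=0), then res=35, then (j=1), then res=40, then (j=2), then res=45, then (i=3), then res=45, then (j=0), then res=50, then (j=1), then res=55, then (j=2), then res=60, then returns 1800
verdict: not equivalent; witness: a=-2, b=2


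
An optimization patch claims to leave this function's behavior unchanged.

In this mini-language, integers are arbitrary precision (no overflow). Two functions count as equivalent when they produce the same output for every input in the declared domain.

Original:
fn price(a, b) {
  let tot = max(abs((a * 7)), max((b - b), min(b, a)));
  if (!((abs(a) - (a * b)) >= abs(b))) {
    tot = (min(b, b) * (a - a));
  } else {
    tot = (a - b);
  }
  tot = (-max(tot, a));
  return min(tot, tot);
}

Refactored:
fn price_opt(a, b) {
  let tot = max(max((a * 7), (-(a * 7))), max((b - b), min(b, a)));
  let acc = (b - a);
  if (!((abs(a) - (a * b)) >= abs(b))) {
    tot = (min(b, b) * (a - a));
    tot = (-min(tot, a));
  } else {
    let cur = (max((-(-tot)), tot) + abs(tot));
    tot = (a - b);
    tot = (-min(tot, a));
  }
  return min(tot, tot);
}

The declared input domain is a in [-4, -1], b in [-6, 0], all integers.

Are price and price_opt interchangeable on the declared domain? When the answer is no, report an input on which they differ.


Run the pair on a=-4, b=-6.
price: tot = 28; (!((abs(a) - (a * b)) >= abs(b))) -> true; tot = 0; tot = 0; return 0
price_opt: tot = 28; acc = -2; (!((abs(a) - (a * b)) >= abs(b))) -> true; tot = 0; tot = 4; return 4
0 != 4, so the rewrite changes behavior.
verdict: not equivalent; witness: a=-4, b=-6


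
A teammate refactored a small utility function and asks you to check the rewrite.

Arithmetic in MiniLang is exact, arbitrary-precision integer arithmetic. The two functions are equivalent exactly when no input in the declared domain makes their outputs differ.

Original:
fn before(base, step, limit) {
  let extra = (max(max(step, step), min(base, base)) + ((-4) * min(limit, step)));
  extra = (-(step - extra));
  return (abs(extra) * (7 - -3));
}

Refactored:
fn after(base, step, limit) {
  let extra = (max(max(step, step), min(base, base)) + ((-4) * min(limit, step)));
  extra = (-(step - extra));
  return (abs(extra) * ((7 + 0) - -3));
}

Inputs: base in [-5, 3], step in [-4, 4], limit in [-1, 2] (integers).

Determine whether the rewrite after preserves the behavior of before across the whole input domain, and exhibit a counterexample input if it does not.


Although constant usage differs, arithmetic usage differs, 324/324 inputs agree.
verdict: equivalent


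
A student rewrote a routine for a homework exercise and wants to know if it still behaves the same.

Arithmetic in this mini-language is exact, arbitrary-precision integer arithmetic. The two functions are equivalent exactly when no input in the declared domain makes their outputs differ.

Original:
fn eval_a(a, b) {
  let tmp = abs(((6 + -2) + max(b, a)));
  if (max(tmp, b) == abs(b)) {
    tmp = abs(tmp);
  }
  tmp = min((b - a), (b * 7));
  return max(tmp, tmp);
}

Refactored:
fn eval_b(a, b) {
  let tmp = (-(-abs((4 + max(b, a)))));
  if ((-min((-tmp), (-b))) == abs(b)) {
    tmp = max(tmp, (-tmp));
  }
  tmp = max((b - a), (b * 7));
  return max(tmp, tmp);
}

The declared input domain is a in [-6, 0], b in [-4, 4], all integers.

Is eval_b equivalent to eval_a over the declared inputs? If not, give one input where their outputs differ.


These are not equivalent — on a=-6, b=-4 the outputs split (-28 vs 2).
eval_a: tmp=0, then (max(tmp, b) == abs(b)) is false, then tmp=-28, then returns -28
eval_b: tmp=0, then ((-min((-tmp), (-b))) == abs(b)) is false, then tmp=2, then returns 2
verdict: not equivalent; witness: a=-6, b=-4


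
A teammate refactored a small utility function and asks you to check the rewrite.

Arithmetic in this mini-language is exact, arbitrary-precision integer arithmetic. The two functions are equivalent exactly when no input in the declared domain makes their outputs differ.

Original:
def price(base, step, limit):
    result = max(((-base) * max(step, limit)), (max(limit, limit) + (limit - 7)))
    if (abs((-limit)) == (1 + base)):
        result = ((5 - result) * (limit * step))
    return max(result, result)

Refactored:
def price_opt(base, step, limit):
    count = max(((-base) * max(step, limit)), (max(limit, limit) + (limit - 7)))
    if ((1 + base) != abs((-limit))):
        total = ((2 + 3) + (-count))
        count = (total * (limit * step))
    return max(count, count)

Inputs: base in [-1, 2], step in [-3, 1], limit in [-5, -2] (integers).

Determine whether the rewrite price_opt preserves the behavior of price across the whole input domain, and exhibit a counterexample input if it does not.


Not equivalent: base=-1, step=-3, limit=-5 separates them (-3 vs 120).
price: result=-3, then (abs((-limit)) == (1 + base)) is false, then returns -3
price_opt: count=-3, then ((1 + base) != abs((-limit))) is true, then total=8, then count=120, then returns 120
verdict: not equivalent; witness: base=-1, step=-3, limit=-5


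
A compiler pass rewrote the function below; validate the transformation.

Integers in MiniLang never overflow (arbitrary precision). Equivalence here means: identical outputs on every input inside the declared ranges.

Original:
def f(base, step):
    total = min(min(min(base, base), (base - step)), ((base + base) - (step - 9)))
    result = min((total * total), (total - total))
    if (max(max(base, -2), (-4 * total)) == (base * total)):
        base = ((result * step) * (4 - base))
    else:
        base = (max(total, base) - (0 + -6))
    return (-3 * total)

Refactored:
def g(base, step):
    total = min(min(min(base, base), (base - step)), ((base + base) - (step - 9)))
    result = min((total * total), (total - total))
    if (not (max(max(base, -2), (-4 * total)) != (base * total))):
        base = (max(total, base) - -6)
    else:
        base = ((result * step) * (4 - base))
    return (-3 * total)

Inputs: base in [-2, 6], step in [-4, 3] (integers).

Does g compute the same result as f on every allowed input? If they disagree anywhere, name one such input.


Equivalent. The edit looks behavioral (`(max(max(base, -2), (-4 * total)) == (base * total))` became `(max(max(base, -2), (-4 * total)) != (base * total))`), but over these ranges it never changes the outcome.
Sweeping the whole domain (72 inputs) finds no disagreement.
As a probe, take base=4, step=1: f runs total becomes 3; next result becomes 0; next (max(max(base, -2), (-4 * total)) == (base * total)) evaluates to false; next base becomes 10; next final value -9; g runs total becomes 3; next result becomes 0; next (not (max(max(base, -2), (-4 * total)) != (base * total))) evaluates to false; next base becomes 0; next final value -9; both end at -9.
verdict: equivalent


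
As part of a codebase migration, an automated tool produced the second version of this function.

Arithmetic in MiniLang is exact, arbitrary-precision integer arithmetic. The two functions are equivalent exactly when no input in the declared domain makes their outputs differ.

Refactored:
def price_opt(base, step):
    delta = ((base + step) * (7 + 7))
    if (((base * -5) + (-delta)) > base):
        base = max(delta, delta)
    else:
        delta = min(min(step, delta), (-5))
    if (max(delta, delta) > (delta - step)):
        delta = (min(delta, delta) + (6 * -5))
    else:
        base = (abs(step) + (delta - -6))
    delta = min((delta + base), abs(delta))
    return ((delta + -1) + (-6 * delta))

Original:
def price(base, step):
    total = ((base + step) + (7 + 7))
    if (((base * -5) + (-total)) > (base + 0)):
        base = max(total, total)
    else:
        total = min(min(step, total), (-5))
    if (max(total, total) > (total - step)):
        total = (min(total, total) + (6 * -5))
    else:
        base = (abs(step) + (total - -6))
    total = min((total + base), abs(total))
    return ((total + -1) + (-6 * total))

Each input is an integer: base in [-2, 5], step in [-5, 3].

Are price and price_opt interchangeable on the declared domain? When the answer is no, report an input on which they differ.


At base=-2, step=-5: price gives -36, price_opt gives 924.
verdict: not equivalent; witness: base=-2, step=-5


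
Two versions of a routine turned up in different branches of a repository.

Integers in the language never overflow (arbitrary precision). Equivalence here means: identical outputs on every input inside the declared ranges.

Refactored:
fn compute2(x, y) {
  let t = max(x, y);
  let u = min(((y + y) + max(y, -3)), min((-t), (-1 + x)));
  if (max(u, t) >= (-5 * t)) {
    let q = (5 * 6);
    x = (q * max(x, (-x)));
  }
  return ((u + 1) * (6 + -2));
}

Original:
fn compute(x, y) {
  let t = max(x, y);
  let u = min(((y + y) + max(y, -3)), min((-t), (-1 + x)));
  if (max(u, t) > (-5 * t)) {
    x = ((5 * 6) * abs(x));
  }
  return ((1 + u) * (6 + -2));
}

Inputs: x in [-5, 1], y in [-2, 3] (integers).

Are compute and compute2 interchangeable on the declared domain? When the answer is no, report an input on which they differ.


Equivalent. The suspicious edit (`(max(u, t) > (-5 * t))` became `(max(u, t) >= (-5 * t))`) never changes the result for any input inside the declared domain.
An exhaustive pass over the 42 declared inputs shows identical outputs.
One worked example (x=0, y=0) — compute: t becomes 0; next u becomes -1; next (max(u, t) > (-5 * t)) evaluates to false; next final value 0; compute2: t becomes 0; next u becomes -1; next (max(u, t) >= (-5 * t)) evaluates to true; next q becomes 30; next x becomes 0; next final value 0; agreement on 0.
verdict: equivalent


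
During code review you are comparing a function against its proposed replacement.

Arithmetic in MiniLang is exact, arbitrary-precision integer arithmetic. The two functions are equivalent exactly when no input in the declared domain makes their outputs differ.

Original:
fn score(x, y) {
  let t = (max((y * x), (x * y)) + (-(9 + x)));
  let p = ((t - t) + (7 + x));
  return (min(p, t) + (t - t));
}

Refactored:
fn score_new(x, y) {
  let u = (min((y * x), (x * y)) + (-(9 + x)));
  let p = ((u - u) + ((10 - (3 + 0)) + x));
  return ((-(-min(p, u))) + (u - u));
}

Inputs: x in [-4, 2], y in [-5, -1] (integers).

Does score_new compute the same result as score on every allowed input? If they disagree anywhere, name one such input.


The edit looks behavioral (`max((y * x), (x * y))` became `min((y * x), (x * y))`), but over these ranges it never changes the outcome.
Tracing x=2, y=-1: score: t := -13 | p := 9 | result -13 | score_new: u := -13 | p := 9 | result -13 — matching result -13.
An exhaustive pass over the 35 declared inputs shows identical outputs.
verdict: equivalent


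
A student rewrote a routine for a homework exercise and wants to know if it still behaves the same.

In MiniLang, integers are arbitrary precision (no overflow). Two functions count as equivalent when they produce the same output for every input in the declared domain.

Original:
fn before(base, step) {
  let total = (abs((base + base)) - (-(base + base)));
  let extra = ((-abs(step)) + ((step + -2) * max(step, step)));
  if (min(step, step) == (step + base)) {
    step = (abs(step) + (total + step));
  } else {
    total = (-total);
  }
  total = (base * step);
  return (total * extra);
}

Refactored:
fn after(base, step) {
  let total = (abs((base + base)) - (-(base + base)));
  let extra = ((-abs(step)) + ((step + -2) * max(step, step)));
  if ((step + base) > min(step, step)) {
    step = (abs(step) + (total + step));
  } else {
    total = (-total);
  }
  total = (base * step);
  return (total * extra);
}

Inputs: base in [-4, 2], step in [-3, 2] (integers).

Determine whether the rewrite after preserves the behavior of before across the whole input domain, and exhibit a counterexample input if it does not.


Not equivalent: base=1, step=-3 separates them (-36 vs 48).
before: total becomes 4; next extra becomes 12; next (min(step, step) == (step + base)) evaluates to false; next total becomes -4; next total becomes -3; next final value -36
after: total becomes 4; next extra becomes 12; next ((step + base) > min(step, step)) evaluates to true; next step becomes 4; next total becomes 4; next final value 48
verdict: not equivalent; witness: base=1, step=-3


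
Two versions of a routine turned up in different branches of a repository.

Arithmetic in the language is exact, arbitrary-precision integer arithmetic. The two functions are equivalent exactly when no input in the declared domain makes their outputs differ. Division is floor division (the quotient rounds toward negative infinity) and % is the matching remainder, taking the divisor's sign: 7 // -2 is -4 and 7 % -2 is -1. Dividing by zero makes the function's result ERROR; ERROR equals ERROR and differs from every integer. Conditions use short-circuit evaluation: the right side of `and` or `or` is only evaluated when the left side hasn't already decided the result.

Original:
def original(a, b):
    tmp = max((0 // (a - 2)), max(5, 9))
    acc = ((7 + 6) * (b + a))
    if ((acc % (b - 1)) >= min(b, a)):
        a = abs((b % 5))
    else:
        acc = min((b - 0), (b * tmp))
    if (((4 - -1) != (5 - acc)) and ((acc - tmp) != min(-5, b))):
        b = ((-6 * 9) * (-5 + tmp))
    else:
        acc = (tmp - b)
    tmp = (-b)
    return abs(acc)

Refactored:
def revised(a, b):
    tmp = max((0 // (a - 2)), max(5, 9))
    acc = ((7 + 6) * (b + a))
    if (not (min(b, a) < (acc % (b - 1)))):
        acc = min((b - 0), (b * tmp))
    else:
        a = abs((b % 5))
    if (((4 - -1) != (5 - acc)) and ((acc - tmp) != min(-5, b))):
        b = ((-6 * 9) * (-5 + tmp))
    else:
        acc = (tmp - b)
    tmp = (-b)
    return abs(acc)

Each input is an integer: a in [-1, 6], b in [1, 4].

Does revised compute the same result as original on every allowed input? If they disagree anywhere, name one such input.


Evaluate both at a=0, b=2.
original: tmp=9, then acc=26, then ((acc % (b - 1)) >= min(b, a)) is true, then a=2, then (((4 - -1) != (5 - acc)) and ((acc - tmp) != min(-5, b))) is true, then b=-216, then tmp=216, then returns 26
revised: tmp=9, then acc=26, then (not (min(b, a) < (acc % (b - 1)))) is true, then acc=2, then (((4 - -1) != (5 - acc)) and ((acc - tmp) != min(-5, b))) is true, then b=-216, then tmp=216, then returns 2
26 vs 2 — the two versions disagree here.
verdict: not equivalent; witness: a=0, b=2


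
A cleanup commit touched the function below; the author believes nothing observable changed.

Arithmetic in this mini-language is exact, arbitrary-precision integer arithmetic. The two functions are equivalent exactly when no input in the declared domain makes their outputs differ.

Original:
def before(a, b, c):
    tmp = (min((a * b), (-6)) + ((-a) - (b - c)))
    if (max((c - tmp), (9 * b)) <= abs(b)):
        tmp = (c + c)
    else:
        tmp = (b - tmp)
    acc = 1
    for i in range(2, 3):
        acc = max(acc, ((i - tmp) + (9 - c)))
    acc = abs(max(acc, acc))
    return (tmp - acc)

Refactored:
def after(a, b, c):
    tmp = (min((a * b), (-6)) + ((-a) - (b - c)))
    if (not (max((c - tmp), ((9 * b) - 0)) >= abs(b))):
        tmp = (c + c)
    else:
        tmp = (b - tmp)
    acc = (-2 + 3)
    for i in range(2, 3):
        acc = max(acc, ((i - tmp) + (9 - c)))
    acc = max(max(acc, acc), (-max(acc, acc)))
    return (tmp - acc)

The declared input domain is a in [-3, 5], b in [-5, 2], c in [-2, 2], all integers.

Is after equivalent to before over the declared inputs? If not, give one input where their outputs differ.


These are not equivalent — on a=-2, b=-2, c=-2 the outputs split (-21 vs -9).
before: tmp := -4 | (max((c - tmp), (9 * b)) <= abs(b)): true | tmp := -4 | acc := 1 | iter i=2: | acc := 17 | acc := 17 | result -21
after: tmp := -4 | (not (max((c - tmp), ((9 * b) - 0)) >= abs(b))): false | tmp := 2 | acc := 1 | iter i=2: | acc := 11 | acc := 11 | result -9
verdict: not equivalent; witness: a=-2, b=-2, c=-2


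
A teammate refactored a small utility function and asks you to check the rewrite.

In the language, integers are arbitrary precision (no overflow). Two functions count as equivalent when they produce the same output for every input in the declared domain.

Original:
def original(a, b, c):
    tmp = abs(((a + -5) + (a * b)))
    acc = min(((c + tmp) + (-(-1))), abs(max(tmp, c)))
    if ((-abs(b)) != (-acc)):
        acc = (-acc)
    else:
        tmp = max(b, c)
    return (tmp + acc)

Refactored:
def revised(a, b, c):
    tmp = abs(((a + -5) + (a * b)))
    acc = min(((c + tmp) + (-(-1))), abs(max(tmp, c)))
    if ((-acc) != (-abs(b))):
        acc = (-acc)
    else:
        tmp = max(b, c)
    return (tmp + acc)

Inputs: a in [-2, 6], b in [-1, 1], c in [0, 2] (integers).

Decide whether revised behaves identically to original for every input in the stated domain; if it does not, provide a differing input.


Behavior is preserved: although same computation, different form, the outputs never diverge.
One worked example (a=3, b=0, c=1) — original: tmp becomes 2; next acc becomes 2; next ((-abs(b)) != (-acc)) evaluates to true; next acc becomes -2; next final value 0; revised: tmp becomes 2; next acc becomes 2; next ((-acc) != (-abs(b))) evaluates to true; next acc becomes -2; next final value 0; agreement on 0.
Across all 81 domain points the two functions coincide.
verdict: equivalent


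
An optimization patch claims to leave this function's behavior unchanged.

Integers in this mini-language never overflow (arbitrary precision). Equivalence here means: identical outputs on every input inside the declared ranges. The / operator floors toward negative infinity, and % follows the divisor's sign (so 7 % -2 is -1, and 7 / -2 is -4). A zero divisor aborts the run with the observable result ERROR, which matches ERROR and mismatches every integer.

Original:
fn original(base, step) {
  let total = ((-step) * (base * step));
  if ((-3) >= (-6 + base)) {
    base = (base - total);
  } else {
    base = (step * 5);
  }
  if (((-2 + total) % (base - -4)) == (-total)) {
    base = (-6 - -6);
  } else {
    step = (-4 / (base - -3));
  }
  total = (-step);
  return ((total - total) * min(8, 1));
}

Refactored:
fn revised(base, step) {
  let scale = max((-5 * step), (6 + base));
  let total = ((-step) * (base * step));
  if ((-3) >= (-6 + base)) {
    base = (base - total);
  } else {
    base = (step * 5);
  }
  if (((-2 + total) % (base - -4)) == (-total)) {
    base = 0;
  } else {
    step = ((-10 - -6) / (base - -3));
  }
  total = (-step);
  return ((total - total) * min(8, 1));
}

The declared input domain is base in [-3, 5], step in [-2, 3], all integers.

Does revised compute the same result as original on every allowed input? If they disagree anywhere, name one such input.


Equivalent — the differences include statement counts differ; and min/max/abs usage differs; and constant usage differs; and arithmetic usage differs; and local variable names differ, yet no declared input distinguishes the two.
One worked example (base=0, step=1) — original: total becomes 0; next ((-3) >= (-6 + base)) evaluates to true; next base becomes 0; next (((-2 + total) % (base - -4)) == (-total)) evaluates to false; next step becomes -2; next total becomes 2; next final value 0; revised: scale becomes 6; next total becomes 0; next ((-3) >= (-6 + base)) evaluates to true; next base becomes 0; next (((-2 + total) % (base - -4)) == (-total)) evaluates to false; next step becomes -2; next total becomes 2; next final value 0; agreement on 0.
Checked all 54 inputs in the declared domain: the outputs agree on every one.
verdict: equivalent


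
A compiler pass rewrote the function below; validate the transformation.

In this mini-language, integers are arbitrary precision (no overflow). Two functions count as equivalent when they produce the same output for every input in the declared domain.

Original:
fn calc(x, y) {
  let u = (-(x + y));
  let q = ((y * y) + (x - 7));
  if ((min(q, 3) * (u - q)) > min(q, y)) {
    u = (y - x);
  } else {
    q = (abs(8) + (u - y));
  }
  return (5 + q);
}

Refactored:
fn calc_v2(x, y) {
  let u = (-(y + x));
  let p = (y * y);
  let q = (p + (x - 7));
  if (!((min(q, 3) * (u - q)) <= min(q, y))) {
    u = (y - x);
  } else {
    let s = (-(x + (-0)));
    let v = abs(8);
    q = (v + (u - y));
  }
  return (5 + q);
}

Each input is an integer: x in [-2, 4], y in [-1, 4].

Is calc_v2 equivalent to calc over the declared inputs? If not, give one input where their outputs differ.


Equivalent — the differences include local variable names differ; also comparison usage differs; also boolean connective usage differs; also constant usage differs; also statement counts differ; also arithmetic usage differs, yet no declared input distinguishes the two.
Spot check at x=4, y=4 — calc: u becomes -8; next q becomes 13; next ((min(q, 3) * (u - q)) > min(q, y)) evaluates to false; next q becomes -4; next final value 1. calc_v2: u becomes -8; next p becomes 16; next q becomes 13; next (!((min(q, 3) * (u - q)) <= min(q, y))) evaluates to false; next s becomes -4; next v becomes 8; next q becomes -4; next final value 1. Both give 1.
Checked all 42 inputs in the declared domain: the outputs agree on every one.
verdict: equivalent


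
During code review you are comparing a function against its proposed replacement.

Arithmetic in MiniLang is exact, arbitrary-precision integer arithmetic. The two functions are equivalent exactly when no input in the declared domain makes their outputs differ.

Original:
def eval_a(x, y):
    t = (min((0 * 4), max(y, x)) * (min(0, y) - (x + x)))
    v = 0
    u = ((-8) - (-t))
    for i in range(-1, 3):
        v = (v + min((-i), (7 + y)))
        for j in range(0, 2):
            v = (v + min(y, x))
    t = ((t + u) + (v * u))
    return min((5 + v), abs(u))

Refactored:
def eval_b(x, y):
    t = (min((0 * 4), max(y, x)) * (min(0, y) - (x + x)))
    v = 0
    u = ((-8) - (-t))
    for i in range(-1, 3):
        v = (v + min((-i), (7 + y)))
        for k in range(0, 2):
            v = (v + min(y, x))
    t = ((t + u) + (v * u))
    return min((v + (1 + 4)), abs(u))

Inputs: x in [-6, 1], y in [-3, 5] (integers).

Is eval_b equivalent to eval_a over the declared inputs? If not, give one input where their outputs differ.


Equivalent — the differences include arithmetic usage differs; also local variable names differ; also constant usage differs, yet no declared input distinguishes the two.
One worked example (x=-3, y=-2) — eval_a: t becomes -8; next v becomes 0; next u becomes -16; next at i=-1:; next v becomes 1; next at j=0:; next v becomes -2; next at j=1:; next v becomes -5; next at i=0:; next v becomes -5; next at j=0:; next v becomes -8; next at j=1:; next v becomes -11; next at i=1:; next v becomes -12; next at j=0:; next v becomes -15; next at j=1:; next v becomes -18; next at i=2:; next v becomes -20; next at j=0:; next v becomes -23; next at j=1:; next v becomes -26; next t becomes 392; next final value -21; eval_b: t becomes -8; next v becomes 0; next u becomes -16; next at i=-1:; next v becomes 1; next at k=0:; next v becomes -2; next at k=1:; next v becomes -5; next at i=0:; next v becomes -5; next at k=0:; next v becomes -8; next at k=1:; next v becomes -11; next at i=1:; next v becomes -12; next at k=0:; next v becomes -15; next at k=1:; next v becomes -18; next at i=2:; next v becomes -20; next at k=0:; next v becomes -23; next at k=1:; next v becomes -26; next t becomes 392; next final value -21; agreement on -21.
An exhaustive pass over the 72 declared inputs shows identical outputs.
verdict: equivalent


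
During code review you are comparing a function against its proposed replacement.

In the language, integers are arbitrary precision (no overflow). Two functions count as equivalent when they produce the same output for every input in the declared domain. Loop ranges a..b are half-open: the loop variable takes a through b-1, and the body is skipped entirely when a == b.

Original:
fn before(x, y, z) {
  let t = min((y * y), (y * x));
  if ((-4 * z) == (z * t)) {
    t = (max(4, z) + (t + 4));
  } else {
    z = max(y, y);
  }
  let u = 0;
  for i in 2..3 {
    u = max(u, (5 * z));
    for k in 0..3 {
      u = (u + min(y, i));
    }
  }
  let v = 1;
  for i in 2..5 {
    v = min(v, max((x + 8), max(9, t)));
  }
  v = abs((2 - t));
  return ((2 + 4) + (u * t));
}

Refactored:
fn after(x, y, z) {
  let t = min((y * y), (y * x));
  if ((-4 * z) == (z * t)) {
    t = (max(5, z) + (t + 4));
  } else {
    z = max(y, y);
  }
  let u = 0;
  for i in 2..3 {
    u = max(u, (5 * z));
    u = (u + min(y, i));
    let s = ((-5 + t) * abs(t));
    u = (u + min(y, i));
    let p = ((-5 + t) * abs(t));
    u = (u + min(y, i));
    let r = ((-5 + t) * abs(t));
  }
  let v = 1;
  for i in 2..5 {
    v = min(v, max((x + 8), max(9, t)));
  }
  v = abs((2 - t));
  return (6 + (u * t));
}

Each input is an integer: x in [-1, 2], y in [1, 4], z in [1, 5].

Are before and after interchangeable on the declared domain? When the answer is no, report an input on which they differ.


There is a counterexample at x=-1, y=4, z=1: 50 on one side, 61 on the other.
before: t=-4, then ((-4 * z) == (z * t)) is true, then t=4, then u=0, then (i=2), then u=5, then (k=0), then u=7, then (k=1), then u=9, then (k=2), then u=11, then v=1, then (i=2), then v=1, then (i=3), then v=1, then (i=4), then v=1, then v=2, then returns 50
after: t=-4, then ((-4 * z) == (z * t)) is true, then t=5, then u=0, then (i=2), then u=5, then u=7, then s=0, then u=9, then p=0, then u=11, then r=0, then v=1, then (i=2), then v=1, then (i=3), then v=1, then (i=4), then v=1, then v=3, then returns 61
verdict: not equivalent; witness: x=-1, y=4, z=1


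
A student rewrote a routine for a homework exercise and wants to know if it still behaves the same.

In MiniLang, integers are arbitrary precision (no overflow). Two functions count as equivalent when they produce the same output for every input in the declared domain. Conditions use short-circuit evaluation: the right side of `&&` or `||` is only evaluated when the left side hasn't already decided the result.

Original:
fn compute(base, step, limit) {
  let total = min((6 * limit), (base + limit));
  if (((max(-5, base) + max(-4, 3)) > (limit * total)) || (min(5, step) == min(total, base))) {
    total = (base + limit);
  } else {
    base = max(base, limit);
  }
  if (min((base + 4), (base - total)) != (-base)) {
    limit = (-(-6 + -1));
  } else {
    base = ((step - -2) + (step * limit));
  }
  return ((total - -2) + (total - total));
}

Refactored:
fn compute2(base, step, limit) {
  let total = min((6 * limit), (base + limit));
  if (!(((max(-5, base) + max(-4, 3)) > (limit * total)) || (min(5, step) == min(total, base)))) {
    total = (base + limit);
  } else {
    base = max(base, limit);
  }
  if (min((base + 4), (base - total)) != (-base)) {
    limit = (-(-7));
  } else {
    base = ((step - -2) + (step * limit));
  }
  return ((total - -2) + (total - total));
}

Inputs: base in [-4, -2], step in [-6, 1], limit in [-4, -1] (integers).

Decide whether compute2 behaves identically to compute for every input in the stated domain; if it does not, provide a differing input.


Not equivalent: base=-4, step=-6, limit=-4 separates them (-22 vs -6).
compute: total := -24 | (((max(-5, base) + max(-4, 3)) > (limit * total)) || (min(5, step) == min(total, base))): false | base := -4 | (min((base + 4), (base - total)) != (-base)): true | limit := 7 | result -22
compute2: total := -24 | (!(((max(-5, base) + max(-4, 3)) > (limit * total)) || (min(5, step) == min(total, base)))): true | total := -8 | (min((base + 4), (base - total)) != (-base)): true | limit := 7 | result -6
verdict: not equivalent; witness: base=-4, step=-6, limit=-4


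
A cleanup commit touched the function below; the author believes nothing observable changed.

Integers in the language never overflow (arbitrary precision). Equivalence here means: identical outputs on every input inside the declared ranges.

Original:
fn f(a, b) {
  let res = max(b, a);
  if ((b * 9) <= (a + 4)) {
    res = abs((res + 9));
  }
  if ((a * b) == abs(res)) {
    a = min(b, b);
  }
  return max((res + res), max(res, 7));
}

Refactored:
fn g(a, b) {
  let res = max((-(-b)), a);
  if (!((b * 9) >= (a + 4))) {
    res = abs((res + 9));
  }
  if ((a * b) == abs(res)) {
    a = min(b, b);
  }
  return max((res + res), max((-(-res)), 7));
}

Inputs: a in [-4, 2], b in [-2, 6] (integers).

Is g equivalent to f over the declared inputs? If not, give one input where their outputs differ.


Input a=-4, b=0: 18 from f versus 7 from g.
verdict: not equivalent; witness: a=-4, b=0


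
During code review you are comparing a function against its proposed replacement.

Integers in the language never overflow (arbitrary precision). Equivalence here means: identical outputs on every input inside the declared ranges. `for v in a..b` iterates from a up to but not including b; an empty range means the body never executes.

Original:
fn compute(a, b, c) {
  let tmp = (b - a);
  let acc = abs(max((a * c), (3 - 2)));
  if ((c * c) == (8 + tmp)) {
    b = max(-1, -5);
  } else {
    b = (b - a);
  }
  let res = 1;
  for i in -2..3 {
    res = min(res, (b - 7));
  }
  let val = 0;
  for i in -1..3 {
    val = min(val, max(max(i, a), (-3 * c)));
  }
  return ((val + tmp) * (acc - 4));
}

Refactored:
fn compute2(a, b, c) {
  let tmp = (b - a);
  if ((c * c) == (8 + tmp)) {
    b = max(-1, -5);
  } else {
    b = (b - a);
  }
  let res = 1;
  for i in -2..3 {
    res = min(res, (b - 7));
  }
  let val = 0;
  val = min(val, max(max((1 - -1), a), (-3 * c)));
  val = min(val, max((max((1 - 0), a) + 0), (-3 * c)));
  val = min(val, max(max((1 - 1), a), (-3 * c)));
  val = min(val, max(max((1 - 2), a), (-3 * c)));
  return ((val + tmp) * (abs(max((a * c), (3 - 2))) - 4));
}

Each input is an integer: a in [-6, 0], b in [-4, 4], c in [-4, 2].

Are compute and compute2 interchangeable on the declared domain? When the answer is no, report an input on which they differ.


Comparing the listings, the differences include: arithmetic usage differs; also constant usage differs; also min/max/abs usage differs; also statement counts differ; also loop structure differs; also local variable names differ.
Spot check at a=0, b=-3, c=1 — compute: tmp = -3; acc = 1; ((c * c) == (8 + tmp)) -> false; b = -3; res = 1; [i=-2]; res = -10; [i=-1]; res = -10; [i=0]; res = -10; [i=1]; res = -10; [i=2]; res = -10; val = 0; [i=-1]; val = 0; [i=0]; val = 0; [i=1]; val = 0; [i=2]; val = 0; return 9. compute2: tmp = -3; ((c * c) == (8 + tmp)) -> false; b = -3; res = 1; [i=-2]; res = -10; [i=-1]; res = -10; [i=0]; res = -10; [i=1]; res = -10; [i=2]; res = -10; val = 0; val = 0; val = 0; val = 0; val = 0; return 9. Both give 9.
Sweeping the whole domain (441 inputs) finds no disagreement.
verdict: equivalent


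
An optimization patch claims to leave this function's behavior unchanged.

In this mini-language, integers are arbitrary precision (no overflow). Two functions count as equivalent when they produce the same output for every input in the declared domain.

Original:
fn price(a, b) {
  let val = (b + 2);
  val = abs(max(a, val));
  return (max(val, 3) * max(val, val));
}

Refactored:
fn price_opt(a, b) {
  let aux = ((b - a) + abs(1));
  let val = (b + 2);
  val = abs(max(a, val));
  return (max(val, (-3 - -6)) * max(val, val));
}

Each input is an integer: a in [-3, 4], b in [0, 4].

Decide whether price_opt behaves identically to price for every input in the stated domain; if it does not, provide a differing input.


The two are interchangeable: min/max/abs usage differs, and arithmetic usage differs, and constant usage differs, and local variable names differ, and statement counts differ, and every declared input agrees.
Spot check at a=2, b=1 — price: val = 3; val = 3; return 9. price_opt: aux = 0; val = 3; val = 3; return 9. Both give 9.
Checked all 40 inputs in the declared domain: the outputs agree on every one.
verdict: equivalent
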